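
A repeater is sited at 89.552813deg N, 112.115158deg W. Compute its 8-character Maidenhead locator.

Add 180° to longitude and 90° to latitude: 67.88484, 179.55281.
Field: 67.88484/20 → 3 → D, 179.55281/10 → 17 → R; chars DR.
Square: 7.88484/2 → 3, 9.55281/1 → 9; chars 39.
Subsquare: 1.88484/0.0833333 → 22 → w, 0.55281/0.0416667 → 13 → n; chars wn.
Extended square: 0.05151/0.00833333 → 6, 0.01115/0.00416667 → 2; chars 62.

DR39wn62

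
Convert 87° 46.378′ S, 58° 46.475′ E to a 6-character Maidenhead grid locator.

LA92jf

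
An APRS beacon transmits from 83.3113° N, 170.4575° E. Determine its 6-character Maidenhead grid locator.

Shift to the Maidenhead origin (180°W, 90°S): lon 350.4575, lat 173.3113.
Field: 350.4575/20 → 17 → R, 173.3113/10 → 17 → R; chars RR.
Square: 10.4575/2 → 5, 3.3113/1 → 3; chars 53.
Subsquare: 0.4575/0.0833333 → 5 → f, 0.3113/0.0416667 → 7 → h; chars fh.

RR53fh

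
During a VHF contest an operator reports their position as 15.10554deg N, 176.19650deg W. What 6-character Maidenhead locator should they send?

Add 180° to longitude and 90° to latitude: 3.8035, 105.1055.
Field (20°×10°, letters A–R): lon ⌊3.8035/20⌋ = 0 → A; lat ⌊105.1055/10⌋ = 10 → K.
Square (2°×1°, digits 0–9): lon ⌊3.8035/2⌋ = 1; lat ⌊5.1055/1⌋ = 5.
Subsquare (5′×2.5′, letters a–x): lon ⌊1.8035/0.0833333⌋ = 21 → v; lat ⌊0.1055/0.0416667⌋ = 2 → c.

AK15vc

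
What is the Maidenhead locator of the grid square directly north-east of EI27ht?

Longitude subsquare h = 7; +1 → 8 = i.
Latitude subsquare t = 19; +1 → 20 = u.

EI27iu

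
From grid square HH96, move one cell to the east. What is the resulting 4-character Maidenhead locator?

IH06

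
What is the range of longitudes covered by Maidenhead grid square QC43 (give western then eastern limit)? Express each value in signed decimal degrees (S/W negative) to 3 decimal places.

Field Q=16, C=2: +16·20° lon, +2·10° lat → SW at lon 140°, lat -70°.
Square 4, 3: +4·2° lon, +3·1° lat → SW at lon 148°, lat -67°.
Cell spans 2° lon × 1° lat.
west 148.000, east 150.000.

148.000, 150.000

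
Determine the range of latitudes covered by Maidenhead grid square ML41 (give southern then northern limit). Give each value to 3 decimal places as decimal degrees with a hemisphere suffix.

21.000° N, 22.000° N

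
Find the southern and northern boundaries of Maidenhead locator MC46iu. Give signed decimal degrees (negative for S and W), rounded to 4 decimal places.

Field M=12, C=2: +12·20° lon, +2·10° lat → SW at lon 60°, lat -70°.
Square 4, 6: +4·2° lon, +6·1° lat → SW at lon 68°, lat -64°.
Subsquare i=8, u=20: +8·0.0833333° lon, +20·0.0416667° lat → SW at lon 68.6667°, lat -63.1667°.
Cell spans 0.0833333° lon × 0.0416667° lat.
south -63.1667, north -63.1250.

-63.1667, -63.1250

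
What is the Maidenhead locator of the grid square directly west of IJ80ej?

IJ80dj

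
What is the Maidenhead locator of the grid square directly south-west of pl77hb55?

Longitude extended square 5; −1 → 4.
Latitude extended square 5; −1 → 4.

PL77hb44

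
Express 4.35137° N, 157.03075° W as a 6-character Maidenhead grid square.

BJ14li

Offset from 180°W / 90°S: lon 22.9692°, lat 94.3514°.
Field (20°×10°, letters A–R): 22.9692/20 → 1 → B, 94.3514/10 → 9 → J; chars BJ.
Square (2°×1°, digits 0–9): 2.9692/2 → 1, 4.3514/1 → 4; chars 14.
Subsquare (5′×2.5′, letters a–x): 0.9692/0.0833333 → 11 → l, 0.3514/0.0416667 → 8 → i; chars li.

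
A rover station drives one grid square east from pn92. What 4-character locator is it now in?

QN02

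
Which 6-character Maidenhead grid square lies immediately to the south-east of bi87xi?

BI97ah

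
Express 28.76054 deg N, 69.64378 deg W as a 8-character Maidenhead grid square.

Shift to the Maidenhead origin (180°W, 90°S): lon 110.35622, lat 118.76054.
Field (20°×10°, letters A–R): 110.35622/20 → 5 → F, 118.76054/10 → 11 → L; chars FL.
Square (2°×1°, digits 0–9): 10.35622/2 → 5, 8.76054/1 → 8; chars 58.
Subsquare (5′×2.5′, letters a–x): 0.35622/0.0833333 → 4 → e, 0.76054/0.0416667 → 18 → s; chars es.
Extended square (30″×15″, digits 0–9): 0.02289/0.00833333 → 2, 0.01054/0.00416667 → 2; chars 22.

FL58es22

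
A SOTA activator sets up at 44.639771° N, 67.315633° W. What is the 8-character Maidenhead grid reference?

Add 180° to longitude and 90° to latitude: 112.68437, 134.63977.
Field: 112.68437/20 → 5 → F, 134.63977/10 → 13 → N; chars FN.
Square: 12.68437/2 → 6, 4.63977/1 → 4; chars 64.
Subsquare: 0.68437/0.0833333 → 8 → i, 0.63977/0.0416667 → 15 → p; chars ip.
Extended square: 0.01770/0.00833333 → 2, 0.01477/0.00416667 → 3; chars 23.

FN64ip23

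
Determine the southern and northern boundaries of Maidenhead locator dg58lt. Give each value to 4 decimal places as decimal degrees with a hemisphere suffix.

21.2083° S, 21.1667° S

Field D=3, G=6: +3·20° lon, +6·10° lat → SW at lon -120°, lat -30°.
Square 5, 8: +5·2° lon, +8·1° lat → SW at lon -110°, lat -22°.
Subsquare l=11, t=19: +11·0.0833333° lon, +19·0.0416667° lat → SW at lon -109.083°, lat -21.2083°.
Cell spans 0.0833333° lon × 0.0416667° lat.
south 21.2083° S, north 21.1667° S.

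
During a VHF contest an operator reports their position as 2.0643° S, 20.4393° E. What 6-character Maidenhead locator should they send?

KI07fw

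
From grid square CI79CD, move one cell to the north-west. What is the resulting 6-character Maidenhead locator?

CI79be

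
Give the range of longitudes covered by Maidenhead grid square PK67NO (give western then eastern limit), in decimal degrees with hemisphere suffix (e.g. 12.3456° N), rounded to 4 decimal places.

133.0833° E, 133.1667° E

Field P=15, K=10: +15·20° lon, +10·10° lat → SW at lon 120°, lat 10°.
Square 6, 7: +6·2° lon, +7·1° lat → SW at lon 132°, lat 17°.
Subsquare n=13, o=14: +13·0.0833333° lon, +14·0.0416667° lat → SW at lon 133.083°, lat 17.5833°.
Cell spans 0.0833333° lon × 0.0416667° lat.
west 133.0833° E, east 133.1667° E.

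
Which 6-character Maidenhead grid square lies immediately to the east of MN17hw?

MN17iw

Longitude subsquare h = 7; +1 → 8 = i.
The latitude characters are unchanged.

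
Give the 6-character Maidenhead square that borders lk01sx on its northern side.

LK02sa

Latitude subsquare x = 23; +1 → 24, wraps to 0 = a, carry into square.
Latitude square 1; +1 → 2.
The longitude characters are unchanged.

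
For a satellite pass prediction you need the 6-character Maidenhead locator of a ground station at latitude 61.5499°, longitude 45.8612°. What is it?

LP21wn

Add 180° to longitude and 90° to latitude: 225.8612, 151.5499.
Field (20°×10°, letters A–R): lon ⌊225.8612/20⌋ = 11 → L; lat ⌊151.5499/10⌋ = 15 → P.
Square (2°×1°, digits 0–9): lon ⌊5.8612/2⌋ = 2; lat ⌊1.5499/1⌋ = 1.
Subsquare (5′×2.5′, letters a–x): lon ⌊1.8612/0.0833333⌋ = 22 → w; lat ⌊0.5499/0.0416667⌋ = 13 → n.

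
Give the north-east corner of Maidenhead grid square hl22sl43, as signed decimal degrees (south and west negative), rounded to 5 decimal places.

22.47500, -34.45833

Field H=7, L=11: +7·20° lon, +11·10° lat → SW at lon -40°, lat 20°.
Square 2, 2: +2·2° lon, +2·1° lat → SW at lon -36°, lat 22°.
Subsquare s=18, l=11: +18·0.0833333° lon, +11·0.0416667° lat → SW at lon -34.5°, lat 22.4583°.
Extended square 4, 3: +4·0.00833333° lon, +3·0.00416667° lat → SW at lon -34.4667°, lat 22.4708°.
Cell spans 0.00833333° lon × 0.00416667° lat. NE corner is SW corner plus one full cell.
latitude 22.47500, longitude -34.45833.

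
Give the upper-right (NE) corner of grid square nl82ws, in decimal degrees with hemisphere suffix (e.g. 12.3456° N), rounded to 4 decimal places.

22.7917° N, 97.9167° E

Field N=13, L=11: +13·20° lon, +11·10° lat → SW at lon 80°, lat 20°.
Square 8, 2: +8·2° lon, +2·1° lat → SW at lon 96°, lat 22°.
Subsquare w=22, s=18: +22·0.0833333° lon, +18·0.0416667° lat → SW at lon 97.8333°, lat 22.75°.
Cell spans 0.0833333° lon × 0.0416667° lat. NE corner is SW corner plus one full cell.
latitude 22.7917° N, longitude 97.9167° E.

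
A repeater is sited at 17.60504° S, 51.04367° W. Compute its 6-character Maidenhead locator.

Add 180° to longitude and 90° to latitude: 128.9563, 72.3950.
Field: lon ⌊128.9563/20⌋ = 6 → G; lat ⌊72.3950/10⌋ = 7 → H.
Square: lon ⌊8.9563/2⌋ = 4; lat ⌊2.3950/1⌋ = 2.
Subsquare: lon ⌊0.9563/0.0833333⌋ = 11 → l; lat ⌊0.3950/0.0416667⌋ = 9 → j.

GH42lj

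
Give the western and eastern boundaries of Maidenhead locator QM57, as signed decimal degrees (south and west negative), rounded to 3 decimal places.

150.000, 152.000

Field Q=16, M=12: +16·20° lon, +12·10° lat → SW at lon 140°, lat 30°.
Square 5, 7: +5·2° lon, +7·1° lat → SW at lon 150°, lat 37°.
Cell spans 2° lon × 1° lat.
west 150.000, east 152.000.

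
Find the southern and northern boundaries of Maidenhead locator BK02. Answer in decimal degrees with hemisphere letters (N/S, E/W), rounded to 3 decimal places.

Field B=1, K=10: +1·20° lon, +10·10° lat → SW at lon -160°, lat 10°.
Square 0, 2: +0·2° lon, +2·1° lat → SW at lon -160°, lat 12°.
Cell spans 2° lon × 1° lat.
south 12.000° N, north 13.000° N.

12.000° N, 13.000° N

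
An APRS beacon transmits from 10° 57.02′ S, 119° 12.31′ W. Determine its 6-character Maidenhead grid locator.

DH09jb

Offset from 180°W / 90°S: lon 60.7948°, lat 79.0497°.
Field: lon ⌊60.7948/20⌋ = 3 → D; lat ⌊79.0497/10⌋ = 7 → H.
Square: lon ⌊0.7948/2⌋ = 0; lat ⌊9.0497/1⌋ = 9.
Subsquare: lon ⌊0.7948/0.0833333⌋ = 9 → j; lat ⌊0.0497/0.0416667⌋ = 1 → b.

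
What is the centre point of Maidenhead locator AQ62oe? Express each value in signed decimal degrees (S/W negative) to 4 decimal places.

Field A=0, Q=16: +0·20° lon, +16·10° lat → SW at lon -180°, lat 70°.
Square 6, 2: +6·2° lon, +2·1° lat → SW at lon -168°, lat 72°.
Subsquare o=14, e=4: +14·0.0833333° lon, +4·0.0416667° lat → SW at lon -166.833°, lat 72.1667°.
Cell spans 0.0833333° lon × 0.0416667° lat. Centre is SW corner plus half of each.
latitude 72.1875, longitude -166.7917.

72.1875, -166.7917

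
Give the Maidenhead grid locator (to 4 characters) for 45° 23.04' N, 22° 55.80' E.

KN15

Offset from 180°W / 90°S: lon 202.93°, lat 135.38°.
Field: lon ⌊202.93/20⌋ = 10 → K; lat ⌊135.38/10⌋ = 13 → N.
Square: lon ⌊2.93/2⌋ = 1; lat ⌊5.38/1⌋ = 5.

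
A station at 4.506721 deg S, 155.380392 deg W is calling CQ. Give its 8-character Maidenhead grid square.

Add 180° to longitude and 90° to latitude: 24.61961, 85.49328.
Field: 24.61961/20 → 1 → B, 85.49328/10 → 8 → I; chars BI.
Square: 4.61961/2 → 2, 5.49328/1 → 5; chars 25.
Subsquare: 0.61961/0.0833333 → 7 → h, 0.49328/0.0416667 → 11 → l; chars hl.
Extended square: 0.03627/0.00833333 → 4, 0.03495/0.00416667 → 8; chars 48.

BI25hl48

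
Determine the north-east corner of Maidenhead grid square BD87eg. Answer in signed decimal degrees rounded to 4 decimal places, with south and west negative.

Field B=1, D=3: +1·20° lon, +3·10° lat → SW at lon -160°, lat -60°.
Square 8, 7: +8·2° lon, +7·1° lat → SW at lon -144°, lat -53°.
Subsquare e=4, g=6: +4·0.0833333° lon, +6·0.0416667° lat → SW at lon -143.667°, lat -52.75°.
Cell spans 0.0833333° lon × 0.0416667° lat. NE corner is SW corner plus one full cell.
latitude -52.7083, longitude -143.5833.

-52.7083, -143.5833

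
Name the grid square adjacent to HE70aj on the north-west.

HE60xk

Longitude subsquare a = 0; −1 → -1, wraps to 23 = x, carry into square.
Longitude square 7; −1 → 6.
Latitude subsquare j = 9; +1 → 10 = k.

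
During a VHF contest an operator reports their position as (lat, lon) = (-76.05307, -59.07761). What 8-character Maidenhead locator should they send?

GB03lw07

Add 180° to longitude and 90° to latitude: 120.92239, 13.94693.
Field (20°×10°, letters A–R): lon ⌊120.92239/20⌋ = 6 → G; lat ⌊13.94693/10⌋ = 1 → B.
Square (2°×1°, digits 0–9): lon ⌊0.92239/2⌋ = 0; lat ⌊3.94693/1⌋ = 3.
Subsquare (5′×2.5′, letters a–x): lon ⌊0.92239/0.0833333⌋ = 11 → l; lat ⌊0.94693/0.0416667⌋ = 22 → w.
Extended square (30″×15″, digits 0–9): lon ⌊0.00572/0.00833333⌋ = 0; lat ⌊0.03026/0.00416667⌋ = 7.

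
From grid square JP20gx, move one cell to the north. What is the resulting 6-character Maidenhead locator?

JP21ga

Latitude subsquare x = 23; +1 → 24, wraps to 0 = a, carry into square.
Latitude square 0; +1 → 1.
The longitude characters are unchanged.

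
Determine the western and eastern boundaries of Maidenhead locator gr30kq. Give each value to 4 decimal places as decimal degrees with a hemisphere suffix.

53.1667° W, 53.0833° W

Field G=6, R=17: +6·20° lon, +17·10° lat → SW at lon -60°, lat 80°.
Square 3, 0: +3·2° lon, +0·1° lat → SW at lon -54°, lat 80°.
Subsquare k=10, q=16: +10·0.0833333° lon, +16·0.0416667° lat → SW at lon -53.1667°, lat 80.6667°.
Cell spans 0.0833333° lon × 0.0416667° lat.
west 53.1667° W, east 53.0833° W.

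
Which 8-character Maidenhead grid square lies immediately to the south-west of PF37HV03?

PF37gv92

Longitude extended square 0; −1 → -1, wraps to 9, carry into subsquare.
Longitude subsquare h = 7; −1 → 6 = g.
Latitude extended square 3; −1 → 2.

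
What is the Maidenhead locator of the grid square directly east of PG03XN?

PG13an

Longitude subsquare x = 23; +1 → 24, wraps to 0 = a, carry into square.
Longitude square 0; +1 → 1.
The latitude characters are unchanged.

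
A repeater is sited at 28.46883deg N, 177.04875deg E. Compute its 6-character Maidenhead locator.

Add 180° to longitude and 90° to latitude: 357.0488, 118.4688.
Field: 357.0488/20 → 17 → R, 118.4688/10 → 11 → L; chars RL.
Square: 17.0488/2 → 8, 8.4688/1 → 8; chars 88.
Subsquare: 1.0488/0.0833333 → 12 → m, 0.4688/0.0416667 → 11 → l; chars ml.

RL88ml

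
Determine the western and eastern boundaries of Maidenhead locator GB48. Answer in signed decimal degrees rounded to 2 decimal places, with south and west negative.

-52.00, -50.00

Field G=6, B=1: +6·20° lon, +1·10° lat → SW at lon -60°, lat -80°.
Square 4, 8: +4·2° lon, +8·1° lat → SW at lon -52°, lat -72°.
Cell spans 2° lon × 1° lat.
west -52.00, east -50.00.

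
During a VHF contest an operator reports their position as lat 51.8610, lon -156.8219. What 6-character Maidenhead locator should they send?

BO11ou

Shift to the Maidenhead origin (180°W, 90°S): lon 23.1781, lat 141.8610.
Field: 23.1781/20 → 1 → B, 141.8610/10 → 14 → O; chars BO.
Square: 3.1781/2 → 1, 1.8610/1 → 1; chars 11.
Subsquare: 1.1781/0.0833333 → 14 → o, 0.8610/0.0416667 → 20 → u; chars ou.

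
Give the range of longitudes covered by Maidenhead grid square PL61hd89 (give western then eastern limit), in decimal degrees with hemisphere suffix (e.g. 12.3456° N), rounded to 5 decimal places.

Field P=15, L=11: +15·20° lon, +11·10° lat → SW at lon 120°, lat 20°.
Square 6, 1: +6·2° lon, +1·1° lat → SW at lon 132°, lat 21°.
Subsquare h=7, d=3: +7·0.0833333° lon, +3·0.0416667° lat → SW at lon 132.583°, lat 21.125°.
Extended square 8, 9: +8·0.00833333° lon, +9·0.00416667° lat → SW at lon 132.65°, lat 21.1625°.
Cell spans 0.00833333° lon × 0.00416667° lat.
west 132.65000° E, east 132.65833° E.

132.65000° E, 132.65833° E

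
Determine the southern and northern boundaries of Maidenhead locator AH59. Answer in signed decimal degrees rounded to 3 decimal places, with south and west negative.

-11.000, -10.000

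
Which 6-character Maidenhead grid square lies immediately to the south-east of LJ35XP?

Longitude subsquare x = 23; +1 → 24, wraps to 0 = a, carry into square.
Longitude square 3; +1 → 4.
Latitude subsquare p = 15; −1 → 14 = o.

LJ45ao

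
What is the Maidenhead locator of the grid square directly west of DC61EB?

DC61db

Longitude subsquare e = 4; −1 → 3 = d.
The latitude characters are unchanged.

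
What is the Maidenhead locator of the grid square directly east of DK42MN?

DK42nn

Longitude subsquare m = 12; +1 → 13 = n.
The latitude characters are unchanged.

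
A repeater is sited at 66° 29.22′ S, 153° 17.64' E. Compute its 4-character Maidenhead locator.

QC63

Shift to the Maidenhead origin (180°W, 90°S): lon 333.29, lat 23.51.
Field: 333.29/20 → 16 → Q, 23.51/10 → 2 → C; chars QC.
Square: 13.29/2 → 6, 3.51/1 → 3; chars 63.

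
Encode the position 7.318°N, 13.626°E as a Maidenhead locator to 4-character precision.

JJ67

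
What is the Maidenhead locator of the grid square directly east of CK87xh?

Longitude subsquare x = 23; +1 → 24, wraps to 0 = a, carry into square.
Longitude square 8; +1 → 9.
The latitude characters are unchanged.

CK97ah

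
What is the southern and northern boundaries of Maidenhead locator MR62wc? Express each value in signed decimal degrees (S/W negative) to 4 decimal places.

Field M=12, R=17: +12·20° lon, +17·10° lat → SW at lon 60°, lat 80°.
Square 6, 2: +6·2° lon, +2·1° lat → SW at lon 72°, lat 82°.
Subsquare w=22, c=2: +22·0.0833333° lon, +2·0.0416667° lat → SW at lon 73.8333°, lat 82.0833°.
Cell spans 0.0833333° lon × 0.0416667° lat.
south 82.0833, north 82.1250.

82.0833, 82.1250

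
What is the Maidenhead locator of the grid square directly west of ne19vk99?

NE19vk89

Longitude extended square 9; −1 → 8.
The latitude characters are unchanged.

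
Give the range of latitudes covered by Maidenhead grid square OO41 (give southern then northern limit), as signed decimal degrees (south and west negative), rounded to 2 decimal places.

Field O=14, O=14: +14·20° lon, +14·10° lat → SW at lon 100°, lat 50°.
Square 4, 1: +4·2° lon, +1·1° lat → SW at lon 108°, lat 51°.
Cell spans 2° lon × 1° lat.
south 51.00, north 52.00.

51.00, 52.00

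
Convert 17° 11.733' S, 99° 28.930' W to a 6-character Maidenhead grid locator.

EH02gt

Add 180° to longitude and 90° to latitude: 80.5178, 72.8045.
Field: 80.5178/20 → 4 → E, 72.8045/10 → 7 → H; chars EH.
Square: 0.5178/2 → 0, 2.8045/1 → 2; chars 02.
Subsquare: 0.5178/0.0833333 → 6 → g, 0.8045/0.0416667 → 19 → t; chars gt.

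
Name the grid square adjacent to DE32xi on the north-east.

DE42aj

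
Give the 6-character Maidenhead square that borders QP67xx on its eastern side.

QP77ax

Longitude subsquare x = 23; +1 → 24, wraps to 0 = a, carry into square.
Longitude square 6; +1 → 7.
The latitude characters are unchanged.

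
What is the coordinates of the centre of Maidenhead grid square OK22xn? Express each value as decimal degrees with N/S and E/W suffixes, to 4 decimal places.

12.5625° N, 105.9583° E

Field O=14, K=10: +14·20° lon, +10·10° lat → SW at lon 100°, lat 10°.
Square 2, 2: +2·2° lon, +2·1° lat → SW at lon 104°, lat 12°.
Subsquare x=23, n=13: +23·0.0833333° lon, +13·0.0416667° lat → SW at lon 105.917°, lat 12.5417°.
Cell spans 0.0833333° lon × 0.0416667° lat. Centre is SW corner plus half of each.
latitude 12.5625° N, longitude 105.9583° E.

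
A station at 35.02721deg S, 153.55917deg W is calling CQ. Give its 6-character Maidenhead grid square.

Add 180° to longitude and 90° to latitude: 26.4408, 54.9728.
Field: 26.4408/20 → 1 → B, 54.9728/10 → 5 → F; chars BF.
Square: 6.4408/2 → 3, 4.9728/1 → 4; chars 34.
Subsquare: 0.4408/0.0833333 → 5 → f, 0.9728/0.0416667 → 23 → x; chars fx.

BF34fx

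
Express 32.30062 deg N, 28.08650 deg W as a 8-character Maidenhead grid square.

Shift to the Maidenhead origin (180°W, 90°S): lon 151.91350, lat 122.30062.
Field: 151.91350/20 → 7 → H, 122.30062/10 → 12 → M; chars HM.
Square: 11.91350/2 → 5, 2.30062/1 → 2; chars 52.
Subsquare: 1.91350/0.0833333 → 22 → w, 0.30062/0.0416667 → 7 → h; chars wh.
Extended square: 0.08017/0.00833333 → 9, 0.00895/0.00416667 → 2; chars 92.

HM52wh92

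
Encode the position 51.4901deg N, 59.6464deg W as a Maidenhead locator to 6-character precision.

GO01el

Offset from 180°W / 90°S: lon 120.3536°, lat 141.4901°.
Field (20°×10°, letters A–R): 120.3536/20 → 6 → G, 141.4901/10 → 14 → O; chars GO.
Square (2°×1°, digits 0–9): 0.3536/2 → 0, 1.4901/1 → 1; chars 01.
Subsquare (5′×2.5′, letters a–x): 0.3536/0.0833333 → 4 → e, 0.4901/0.0416667 → 11 → l; chars el.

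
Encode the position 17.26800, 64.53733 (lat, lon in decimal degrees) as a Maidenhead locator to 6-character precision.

Offset from 180°W / 90°S: lon 244.5373°, lat 107.2680°.
Field (20°×10°, letters A–R): lon ⌊244.5373/20⌋ = 12 → M; lat ⌊107.2680/10⌋ = 10 → K.
Square (2°×1°, digits 0–9): lon ⌊4.5373/2⌋ = 2; lat ⌊7.2680/1⌋ = 7.
Subsquare (5′×2.5′, letters a–x): lon ⌊0.5373/0.0833333⌋ = 6 → g; lat ⌊0.2680/0.0416667⌋ = 6 → g.

MK27gg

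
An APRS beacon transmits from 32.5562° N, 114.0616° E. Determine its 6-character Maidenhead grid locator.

OM72an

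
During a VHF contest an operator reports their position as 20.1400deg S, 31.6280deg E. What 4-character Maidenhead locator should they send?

Offset from 180°W / 90°S: lon 211.63°, lat 69.86°.
Field (20°×10°, letters A–R): lon ⌊211.63/20⌋ = 10 → K; lat ⌊69.86/10⌋ = 6 → G.
Square (2°×1°, digits 0–9): lon ⌊11.63/2⌋ = 5; lat ⌊9.86/1⌋ = 9.

KG59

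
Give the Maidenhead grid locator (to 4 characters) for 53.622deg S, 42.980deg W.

Offset from 180°W / 90°S: lon 137.02°, lat 36.38°.
Field: 137.02/20 → 6 → G, 36.38/10 → 3 → D; chars GD.
Square: 17.02/2 → 8, 6.38/1 → 6; chars 86.

GD86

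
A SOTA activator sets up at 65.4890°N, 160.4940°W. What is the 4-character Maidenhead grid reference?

AP95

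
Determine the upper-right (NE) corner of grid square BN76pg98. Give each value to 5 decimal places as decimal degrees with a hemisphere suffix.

Field B=1, N=13: +1·20° lon, +13·10° lat → SW at lon -160°, lat 40°.
Square 7, 6: +7·2° lon, +6·1° lat → SW at lon -146°, lat 46°.
Subsquare p=15, g=6: +15·0.0833333° lon, +6·0.0416667° lat → SW at lon -144.75°, lat 46.25°.
Extended square 9, 8: +9·0.00833333° lon, +8·0.00416667° lat → SW at lon -144.675°, lat 46.2833°.
Cell spans 0.00833333° lon × 0.00416667° lat. NE corner is SW corner plus one full cell.
latitude 46.28750° N, longitude 144.66667° W.

46.28750° N, 144.66667° W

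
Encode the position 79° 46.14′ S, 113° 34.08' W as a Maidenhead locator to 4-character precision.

DB30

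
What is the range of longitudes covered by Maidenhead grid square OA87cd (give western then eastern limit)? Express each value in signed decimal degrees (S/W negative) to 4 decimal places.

116.1667, 116.2500

Field O=14, A=0: +14·20° lon, +0·10° lat → SW at lon 100°, lat -90°.
Square 8, 7: +8·2° lon, +7·1° lat → SW at lon 116°, lat -83°.
Subsquare c=2, d=3: +2·0.0833333° lon, +3·0.0416667° lat → SW at lon 116.167°, lat -82.875°.
Cell spans 0.0833333° lon × 0.0416667° lat.
west 116.1667, east 116.2500.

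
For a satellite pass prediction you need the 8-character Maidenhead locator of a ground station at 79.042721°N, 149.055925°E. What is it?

QQ49mb60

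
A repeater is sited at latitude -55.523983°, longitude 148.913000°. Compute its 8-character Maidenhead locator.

QD44kl94

Add 180° to longitude and 90° to latitude: 328.91300, 34.47602.
Field: 328.91300/20 → 16 → Q, 34.47602/10 → 3 → D; chars QD.
Square: 8.91300/2 → 4, 4.47602/1 → 4; chars 44.
Subsquare: 0.91300/0.0833333 → 10 → k, 0.47602/0.0416667 → 11 → l; chars kl.
Extended square: 0.07967/0.00833333 → 9, 0.01768/0.00416667 → 4; chars 94.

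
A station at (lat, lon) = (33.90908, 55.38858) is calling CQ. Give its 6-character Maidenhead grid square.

LM73qv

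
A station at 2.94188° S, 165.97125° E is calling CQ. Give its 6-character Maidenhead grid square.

RI27xb

Add 180° to longitude and 90° to latitude: 345.9712, 87.0581.
Field: 345.9712/20 → 17 → R, 87.0581/10 → 8 → I; chars RI.
Square: 5.9712/2 → 2, 7.0581/1 → 7; chars 27.
Subsquare: 1.9712/0.0833333 → 23 → x, 0.0581/0.0416667 → 1 → b; chars xb.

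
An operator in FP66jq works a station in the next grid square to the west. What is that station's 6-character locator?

Longitude subsquare j = 9; −1 → 8 = i.
The latitude characters are unchanged.

FP66iq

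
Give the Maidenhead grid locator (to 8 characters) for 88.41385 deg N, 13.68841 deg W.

IR38dj79

Offset from 180°W / 90°S: lon 166.31159°, lat 178.41385°.
Field: lon ⌊166.31159/20⌋ = 8 → I; lat ⌊178.41385/10⌋ = 17 → R.
Square: lon ⌊6.31159/2⌋ = 3; lat ⌊8.41385/1⌋ = 8.
Subsquare: lon ⌊0.31159/0.0833333⌋ = 3 → d; lat ⌊0.41385/0.0416667⌋ = 9 → j.
Extended square: lon ⌊0.06159/0.00833333⌋ = 7; lat ⌊0.03885/0.00416667⌋ = 9.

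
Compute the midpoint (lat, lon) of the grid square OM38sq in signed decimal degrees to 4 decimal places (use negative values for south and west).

38.6875, 107.5417

Field O=14, M=12: +14·20° lon, +12·10° lat → SW at lon 100°, lat 30°.
Square 3, 8: +3·2° lon, +8·1° lat → SW at lon 106°, lat 38°.
Subsquare s=18, q=16: +18·0.0833333° lon, +16·0.0416667° lat → SW at lon 107.5°, lat 38.6667°.
Cell spans 0.0833333° lon × 0.0416667° lat. Centre is SW corner plus half of each.
latitude 38.6875, longitude 107.5417.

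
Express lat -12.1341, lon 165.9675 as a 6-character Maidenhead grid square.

Add 180° to longitude and 90° to latitude: 345.9675, 77.8659.
Field: lon ⌊345.9675/20⌋ = 17 → R; lat ⌊77.8659/10⌋ = 7 → H.
Square: lon ⌊5.9675/2⌋ = 2; lat ⌊7.8659/1⌋ = 7.
Subsquare: lon ⌊1.9675/0.0833333⌋ = 23 → x; lat ⌊0.8659/0.0416667⌋ = 20 → u.

RH27xu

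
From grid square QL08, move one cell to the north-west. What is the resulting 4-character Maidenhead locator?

PL99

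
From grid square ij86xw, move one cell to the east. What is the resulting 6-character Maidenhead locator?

Longitude subsquare x = 23; +1 → 24, wraps to 0 = a, carry into square.
Longitude square 8; +1 → 9.
The latitude characters are unchanged.

IJ96aw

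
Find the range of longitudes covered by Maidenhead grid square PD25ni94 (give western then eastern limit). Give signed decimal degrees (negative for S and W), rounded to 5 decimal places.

Field P=15, D=3: +15·20° lon, +3·10° lat → SW at lon 120°, lat -60°.
Square 2, 5: +2·2° lon, +5·1° lat → SW at lon 124°, lat -55°.
Subsquare n=13, i=8: +13·0.0833333° lon, +8·0.0416667° lat → SW at lon 125.083°, lat -54.6667°.
Extended square 9, 4: +9·0.00833333° lon, +4·0.00416667° lat → SW at lon 125.158°, lat -54.65°.
Cell spans 0.00833333° lon × 0.00416667° lat.
west 125.15833, east 125.16667.

125.15833, 125.16667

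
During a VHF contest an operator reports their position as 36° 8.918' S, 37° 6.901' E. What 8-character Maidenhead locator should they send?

Offset from 180°W / 90°S: lon 217.11502°, lat 53.85137°.
Field: 217.11502/20 → 10 → K, 53.85137/10 → 5 → F; chars KF.
Square: 17.11502/2 → 8, 3.85137/1 → 3; chars 83.
Subsquare: 1.11502/0.0833333 → 13 → n, 0.85137/0.0416667 → 20 → u; chars nu.
Extended square: 0.03168/0.00833333 → 3, 0.01803/0.00416667 → 4; chars 34.

KF83nu34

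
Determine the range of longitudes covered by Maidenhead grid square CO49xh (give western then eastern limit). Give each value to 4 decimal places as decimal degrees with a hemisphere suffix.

Field C=2, O=14: +2·20° lon, +14·10° lat → SW at lon -140°, lat 50°.
Square 4, 9: +4·2° lon, +9·1° lat → SW at lon -132°, lat 59°.
Subsquare x=23, h=7: +23·0.0833333° lon, +7·0.0416667° lat → SW at lon -130.083°, lat 59.2917°.
Cell spans 0.0833333° lon × 0.0416667° lat.
west 130.0833° W, east 130.0000° W.

130.0833° W, 130.0000° W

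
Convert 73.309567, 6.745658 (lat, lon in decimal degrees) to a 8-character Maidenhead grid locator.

JQ33ih94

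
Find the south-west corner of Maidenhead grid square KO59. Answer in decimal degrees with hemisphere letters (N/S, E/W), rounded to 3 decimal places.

Field K=10, O=14: +10·20° lon, +14·10° lat → SW at lon 20°, lat 50°.
Square 5, 9: +5·2° lon, +9·1° lat → SW at lon 30°, lat 59°.
latitude 59.000° N, longitude 30.000° E.

59.000° N, 30.000° E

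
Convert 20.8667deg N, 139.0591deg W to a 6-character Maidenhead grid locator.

CL00lu

Offset from 180°W / 90°S: lon 40.9409°, lat 110.8667°.
Field: lon ⌊40.9409/20⌋ = 2 → C; lat ⌊110.8667/10⌋ = 11 → L.
Square: lon ⌊0.9409/2⌋ = 0; lat ⌊0.8667/1⌋ = 0.
Subsquare: lon ⌊0.9409/0.0833333⌋ = 11 → l; lat ⌊0.8667/0.0416667⌋ = 20 → u.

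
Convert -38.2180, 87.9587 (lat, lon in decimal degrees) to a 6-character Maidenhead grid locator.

NF31xs

Add 180° to longitude and 90° to latitude: 267.9587, 51.7820.
Field (20°×10°, letters A–R): lon ⌊267.9587/20⌋ = 13 → N; lat ⌊51.7820/10⌋ = 5 → F.
Square (2°×1°, digits 0–9): lon ⌊7.9587/2⌋ = 3; lat ⌊1.7820/1⌋ = 1.
Subsquare (5′×2.5′, letters a–x): lon ⌊1.9587/0.0833333⌋ = 23 → x; lat ⌊0.7820/0.0416667⌋ = 18 → s.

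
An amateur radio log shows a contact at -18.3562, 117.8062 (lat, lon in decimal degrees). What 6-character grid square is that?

OH81vp

Shift to the Maidenhead origin (180°W, 90°S): lon 297.8062, lat 71.6438.
Field: lon ⌊297.8062/20⌋ = 14 → O; lat ⌊71.6438/10⌋ = 7 → H.
Square: lon ⌊17.8062/2⌋ = 8; lat ⌊1.6438/1⌋ = 1.
Subsquare: lon ⌊1.8062/0.0833333⌋ = 21 → v; lat ⌊0.6438/0.0416667⌋ = 15 → p.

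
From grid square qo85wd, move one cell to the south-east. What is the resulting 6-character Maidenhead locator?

Longitude subsquare w = 22; +1 → 23 = x.
Latitude subsquare d = 3; −1 → 2 = c.

QO85xc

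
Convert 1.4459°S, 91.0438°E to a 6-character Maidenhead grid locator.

NI58mn

Add 180° to longitude and 90° to latitude: 271.0438, 88.5541.
Field: lon ⌊271.0438/20⌋ = 13 → N; lat ⌊88.5541/10⌋ = 8 → I.
Square: lon ⌊11.0438/2⌋ = 5; lat ⌊8.5541/1⌋ = 8.
Subsquare: lon ⌊1.0438/0.0833333⌋ = 12 → m; lat ⌊0.5541/0.0416667⌋ = 13 → n.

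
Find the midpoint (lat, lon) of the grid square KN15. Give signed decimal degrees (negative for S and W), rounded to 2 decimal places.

Field K=10, N=13: +10·20° lon, +13·10° lat → SW at lon 20°, lat 40°.
Square 1, 5: +1·2° lon, +5·1° lat → SW at lon 22°, lat 45°.
Cell spans 2° lon × 1° lat. Centre is SW corner plus half of each.
latitude 45.50, longitude 23.00.

45.50, 23.00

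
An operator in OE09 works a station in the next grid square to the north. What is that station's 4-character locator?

OF00

Latitude square 9; +1 → 10, wraps to 0, carry into field.
Latitude field E = 4; +1 → 5 = F.
The longitude characters are unchanged.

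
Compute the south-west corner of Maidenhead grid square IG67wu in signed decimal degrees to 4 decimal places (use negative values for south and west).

-22.1667, -6.1667

Field I=8, G=6: +8·20° lon, +6·10° lat → SW at lon -20°, lat -30°.
Square 6, 7: +6·2° lon, +7·1° lat → SW at lon -8°, lat -23°.
Subsquare w=22, u=20: +22·0.0833333° lon, +20·0.0416667° lat → SW at lon -6.16667°, lat -22.1667°.
latitude -22.1667, longitude -6.1667.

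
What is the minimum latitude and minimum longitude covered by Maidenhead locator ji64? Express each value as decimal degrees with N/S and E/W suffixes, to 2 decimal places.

Field J=9, I=8: +9·20° lon, +8·10° lat → SW at lon 0°, lat -10°.
Square 6, 4: +6·2° lon, +4·1° lat → SW at lon 12°, lat -6°.
latitude 6.00° S, longitude 12.00° E.

6.00° S, 12.00° E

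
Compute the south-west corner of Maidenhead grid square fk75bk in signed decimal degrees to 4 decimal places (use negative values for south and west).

15.4167, -65.9167

Field F=5, K=10: +5·20° lon, +10·10° lat → SW at lon -80°, lat 10°.
Square 7, 5: +7·2° lon, +5·1° lat → SW at lon -66°, lat 15°.
Subsquare b=1, k=10: +1·0.0833333° lon, +10·0.0416667° lat → SW at lon -65.9167°, lat 15.4167°.
latitude 15.4167, longitude -65.9167.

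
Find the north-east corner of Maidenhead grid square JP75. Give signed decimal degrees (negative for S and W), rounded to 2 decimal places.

66.00, 16.00

Field J=9, P=15: +9·20° lon, +15·10° lat → SW at lon 0°, lat 60°.
Square 7, 5: +7·2° lon, +5·1° lat → SW at lon 14°, lat 65°.
Cell spans 2° lon × 1° lat. NE corner is SW corner plus one full cell.
latitude 66.00, longitude 16.00.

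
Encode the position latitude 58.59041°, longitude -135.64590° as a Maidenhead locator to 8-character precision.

CO28eo21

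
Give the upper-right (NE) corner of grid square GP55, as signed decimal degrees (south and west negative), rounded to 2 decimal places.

66.00, -48.00

Field G=6, P=15: +6·20° lon, +15·10° lat → SW at lon -60°, lat 60°.
Square 5, 5: +5·2° lon, +5·1° lat → SW at lon -50°, lat 65°.
Cell spans 2° lon × 1° lat. NE corner is SW corner plus one full cell.
latitude 66.00, longitude -48.00.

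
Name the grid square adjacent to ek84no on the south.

EK84nn

Latitude subsquare o = 14; −1 → 13 = n.
The longitude characters are unchanged.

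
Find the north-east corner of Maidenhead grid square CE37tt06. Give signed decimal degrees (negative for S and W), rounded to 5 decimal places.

-42.17917, -132.40833

Field C=2, E=4: +2·20° lon, +4·10° lat → SW at lon -140°, lat -50°.
Square 3, 7: +3·2° lon, +7·1° lat → SW at lon -134°, lat -43°.
Subsquare t=19, t=19: +19·0.0833333° lon, +19·0.0416667° lat → SW at lon -132.417°, lat -42.2083°.
Extended square 0, 6: +0·0.00833333° lon, +6·0.00416667° lat → SW at lon -132.417°, lat -42.1833°.
Cell spans 0.00833333° lon × 0.00416667° lat. NE corner is SW corner plus one full cell.
latitude -42.17917, longitude -132.40833.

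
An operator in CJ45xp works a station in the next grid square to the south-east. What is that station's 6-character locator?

CJ55ao

Longitude subsquare x = 23; +1 → 24, wraps to 0 = a, carry into square.
Longitude square 4; +1 → 5.
Latitude subsquare p = 15; −1 → 14 = o.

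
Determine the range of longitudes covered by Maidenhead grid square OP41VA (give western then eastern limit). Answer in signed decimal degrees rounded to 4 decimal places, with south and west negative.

Field O=14, P=15: +14·20° lon, +15·10° lat → SW at lon 100°, lat 60°.
Square 4, 1: +4·2° lon, +1·1° lat → SW at lon 108°, lat 61°.
Subsquare v=21, a=0: +21·0.0833333° lon, +0·0.0416667° lat → SW at lon 109.75°, lat 61°.
Cell spans 0.0833333° lon × 0.0416667° lat.
west 109.7500, east 109.8333.

109.7500, 109.8333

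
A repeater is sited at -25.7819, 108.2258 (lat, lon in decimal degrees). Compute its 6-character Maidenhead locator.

Shift to the Maidenhead origin (180°W, 90°S): lon 288.2258, lat 64.2181.
Field (20°×10°, letters A–R): 288.2258/20 → 14 → O, 64.2181/10 → 6 → G; chars OG.
Square (2°×1°, digits 0–9): 8.2258/2 → 4, 4.2181/1 → 4; chars 44.
Subsquare (5′×2.5′, letters a–x): 0.2258/0.0833333 → 2 → c, 0.2181/0.0416667 → 5 → f; chars cf.

OG44cf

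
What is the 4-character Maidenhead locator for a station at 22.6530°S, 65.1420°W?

FG77

Shift to the Maidenhead origin (180°W, 90°S): lon 114.86, lat 67.35.
Field: lon ⌊114.86/20⌋ = 5 → F; lat ⌊67.35/10⌋ = 6 → G.
Square: lon ⌊14.86/2⌋ = 7; lat ⌊7.35/1⌋ = 7.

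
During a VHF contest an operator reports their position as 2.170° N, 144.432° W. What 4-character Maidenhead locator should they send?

BJ72

Shift to the Maidenhead origin (180°W, 90°S): lon 35.57, lat 92.17.
Field (20°×10°, letters A–R): lon ⌊35.57/20⌋ = 1 → B; lat ⌊92.17/10⌋ = 9 → J.
Square (2°×1°, digits 0–9): lon ⌊15.57/2⌋ = 7; lat ⌊2.17/1⌋ = 2.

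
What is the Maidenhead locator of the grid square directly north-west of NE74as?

NE64xt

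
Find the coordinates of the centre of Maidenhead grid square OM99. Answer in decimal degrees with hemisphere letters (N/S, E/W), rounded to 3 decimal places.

Field O=14, M=12: +14·20° lon, +12·10° lat → SW at lon 100°, lat 30°.
Square 9, 9: +9·2° lon, +9·1° lat → SW at lon 118°, lat 39°.
Cell spans 2° lon × 1° lat. Centre is SW corner plus half of each.
latitude 39.500° N, longitude 119.000° E.

39.500° N, 119.000° E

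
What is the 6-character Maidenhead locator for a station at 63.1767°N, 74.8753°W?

FP23ne

Add 180° to longitude and 90° to latitude: 105.1247, 153.1767.
Field: lon ⌊105.1247/20⌋ = 5 → F; lat ⌊153.1767/10⌋ = 15 → P.
Square: lon ⌊5.1247/2⌋ = 2; lat ⌊3.1767/1⌋ = 3.
Subsquare: lon ⌊1.1247/0.0833333⌋ = 13 → n; lat ⌊0.1767/0.0416667⌋ = 4 → e.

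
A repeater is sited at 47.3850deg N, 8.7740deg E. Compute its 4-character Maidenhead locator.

JN47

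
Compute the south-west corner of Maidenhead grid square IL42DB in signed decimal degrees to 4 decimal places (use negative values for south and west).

22.0417, -11.7500

Field I=8, L=11: +8·20° lon, +11·10° lat → SW at lon -20°, lat 20°.
Square 4, 2: +4·2° lon, +2·1° lat → SW at lon -12°, lat 22°.
Subsquare d=3, b=1: +3·0.0833333° lon, +1·0.0416667° lat → SW at lon -11.75°, lat 22.0417°.
latitude 22.0417, longitude -11.7500.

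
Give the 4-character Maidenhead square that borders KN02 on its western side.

JN92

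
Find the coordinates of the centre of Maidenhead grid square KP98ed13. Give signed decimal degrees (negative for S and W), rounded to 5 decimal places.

Field K=10, P=15: +10·20° lon, +15·10° lat → SW at lon 20°, lat 60°.
Square 9, 8: +9·2° lon, +8·1° lat → SW at lon 38°, lat 68°.
Subsquare e=4, d=3: +4·0.0833333° lon, +3·0.0416667° lat → SW at lon 38.3333°, lat 68.125°.
Extended square 1, 3: +1·0.00833333° lon, +3·0.00416667° lat → SW at lon 38.3417°, lat 68.1375°.
Cell spans 0.00833333° lon × 0.00416667° lat. Centre is SW corner plus half of each.
latitude 68.13958, longitude 38.34583.

68.13958, 38.34583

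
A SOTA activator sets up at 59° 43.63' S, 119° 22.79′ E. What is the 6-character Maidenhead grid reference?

OD90qg

Shift to the Maidenhead origin (180°W, 90°S): lon 299.3798, lat 30.2728.
Field: 299.3798/20 → 14 → O, 30.2728/10 → 3 → D; chars OD.
Square: 19.3798/2 → 9, 0.2728/1 → 0; chars 90.
Subsquare: 1.3798/0.0833333 → 16 → q, 0.2728/0.0416667 → 6 → g; chars qg.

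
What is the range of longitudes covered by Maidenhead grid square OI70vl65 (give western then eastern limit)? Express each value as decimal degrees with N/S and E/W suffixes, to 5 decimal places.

115.80000° E, 115.80833° E

Field O=14, I=8: +14·20° lon, +8·10° lat → SW at lon 100°, lat -10°.
Square 7, 0: +7·2° lon, +0·1° lat → SW at lon 114°, lat -10°.
Subsquare v=21, l=11: +21·0.0833333° lon, +11·0.0416667° lat → SW at lon 115.75°, lat -9.54167°.
Extended square 6, 5: +6·0.00833333° lon, +5·0.00416667° lat → SW at lon 115.8°, lat -9.52083°.
Cell spans 0.00833333° lon × 0.00416667° lat.
west 115.80000° E, east 115.80833° E.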